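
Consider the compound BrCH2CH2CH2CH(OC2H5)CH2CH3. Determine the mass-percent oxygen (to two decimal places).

Element totals:
  C: 8
  H: 17
  Br: 1
  O: 1
Molecular formula: C8H17BrO.
Molar mass = 209.127 g/mol.
Mass from O: 1 × 15.999 = 15.999 g/mol.
%O = 15.999 / 209.127 × 100 = 7.65%.

7.65%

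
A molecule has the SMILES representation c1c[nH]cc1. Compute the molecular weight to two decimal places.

67.09 g/mol

Atom tally by fragment:
  pyrrole ring core → C:4 H:5 N:1
Element totals:
  C: 4
  H: 5
  N: 1
Molecular formula: C4H5N.
  M = 4(12.011) + 5(1.008) + 14.007
    = 48.044 + 5.040 + 14.007 = 67.091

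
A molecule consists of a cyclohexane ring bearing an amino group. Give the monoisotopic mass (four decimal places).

99.1048

Atom tally by fragment:
  cyclohexane ring core → C:6 H:12
  (− 1 ring H displaced by substituents)
  + NH2 → N:1 H:2
Element totals:
  C: 6
  H: 13
  N: 1
Molecular formula: C6H13N.
  M = 6(12.0) + 13(1.007825) + 14.003074
    = 72.000000 + 13.101725 + 14.003074 = 99.104799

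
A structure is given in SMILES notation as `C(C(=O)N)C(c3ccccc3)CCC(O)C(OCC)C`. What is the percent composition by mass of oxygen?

17.18%

Atom tally by fragment:
  H2NOCCH2 → C:2 H:4 O:1 N:1
  CH(C6H5) → C:7 H:6
  CH2 → C:1 H:2
  CH2 → C:1 H:2
  CH(OH) → C:1 H:2 O:1
  CH(OC2H5) → C:3 H:6 O:1
  CH3 → C:1 H:3
Element totals:
  C: 16
  H: 25
  N: 1
  O: 3
Molecular formula: C16H25NO3.
Molar mass = 279.380 g/mol.
Mass from O: 3 × 15.999 = 47.997 g/mol.
%O = 47.997 / 279.380 × 100 = 17.18%.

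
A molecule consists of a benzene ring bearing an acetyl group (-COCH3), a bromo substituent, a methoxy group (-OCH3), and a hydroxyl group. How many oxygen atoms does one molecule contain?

Atom tally by fragment:
  benzene ring core → C:6 H:6
  (− 4 ring H displaced by substituents)
  + COCH3 → C:2 H:3 O:1
  + Br → Br:1
  + OCH3 → C:1 H:3 O:1
  + OH → O:1 H:1
Element totals:
  C: 9
  H: 9
  Br: 1
  O: 3

3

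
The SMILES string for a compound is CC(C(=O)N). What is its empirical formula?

C3H7NO

Atom tally by fragment:
  CH3 → C:1 H:3
  CH2CONH2 → C:2 H:4 O:1 N:1
Element totals:
  C: 3
  H: 7
  N: 1
  O: 1
Molecular formula: C3H7NO.
gcd of subscripts (3, 7, 1, 1) = 1, so the empirical formula equals the molecular formula.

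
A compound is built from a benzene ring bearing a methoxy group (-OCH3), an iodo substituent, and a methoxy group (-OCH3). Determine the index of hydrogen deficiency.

Atom tally by fragment:
  benzene ring core → C:6 H:6
  (− 3 ring H displaced by substituents)
  + OCH3 → C:1 H:3 O:1
  + I → I:1
  + OCH3 → C:1 H:3 O:1
Element totals:
  C: 8
  H: 9
  I: 1
  O: 2
Molecular formula: C8H9IO2.
DoU = (2C + 2 + N − H − X) / 2 = (2·8 + 2 + 0 − 9 − 1) / 2 = 4.

4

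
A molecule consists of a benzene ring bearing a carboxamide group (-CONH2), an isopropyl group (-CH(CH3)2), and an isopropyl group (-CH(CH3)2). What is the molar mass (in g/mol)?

205.30 g/mol

Atom tally by fragment:
  benzene ring core → C:6 H:6
  (− 3 ring H displaced by substituents)
  + CONH2 → C:1 H:2 O:1 N:1
  + CH(CH3)2 → C:3 H:7
  + CH(CH3)2 → C:3 H:7
Element totals:
  C: 13
  H: 19
  N: 1
  O: 1
Molecular formula: C13H19NO.
  M = 13(12.011) + 19(1.008) + 14.007 + 15.999
    = 156.143 + 19.152 + 14.007 + 15.999 = 205.301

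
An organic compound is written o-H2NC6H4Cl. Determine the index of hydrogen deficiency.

4

Element totals:
  C: 6
  H: 6
  Cl: 1
  N: 1
Molecular formula: C6H6ClN.
DoU = (2C + 2 + N − H − X) / 2 = (2·6 + 2 + 1 − 6 − 1) / 2 = 4.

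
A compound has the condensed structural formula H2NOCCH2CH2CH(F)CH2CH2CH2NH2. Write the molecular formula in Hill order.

Atom tally by fragment:
  H2NOCCH2 → C:2 H:4 O:1 N:1
  CH2 → C:1 H:2
  CH(F) → C:1 H:1 F:1
  CH2 → C:1 H:2
  CH2 → C:1 H:2
  CH2NH2 → C:1 H:4 N:1
Element totals:
  C: 7
  H: 15
  F: 1
  N: 2
  O: 1

C7H15FN2O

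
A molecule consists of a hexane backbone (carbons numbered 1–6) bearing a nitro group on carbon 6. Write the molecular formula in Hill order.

C6H13NO2

Atom tally by fragment:
  CH3 → C:1 H:3
  CH2 → C:1 H:2
  CH2 → C:1 H:2
  CH2 → C:1 H:2
  CH2 → C:1 H:2
  CH2NO2 → C:1 H:2 N:1 O:2
Element totals:
  C: 6
  H: 13
  N: 1
  O: 2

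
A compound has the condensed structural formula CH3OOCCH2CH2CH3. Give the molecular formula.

C5H10O2

Element totals:
  C: 5
  H: 10
  O: 2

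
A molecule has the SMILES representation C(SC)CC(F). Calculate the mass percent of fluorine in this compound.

17.56%

Atom tally by fragment:
  CH3SCH2 → C:2 H:5 S:1
  CH2 → C:1 H:2
  CH2F → C:1 H:2 F:1
Element totals:
  C: 4
  H: 9
  F: 1
  S: 1
Molecular formula: C4H9FS.
Molar mass = 108.174 g/mol.
Mass from F: 1 × 18.998 = 18.998 g/mol.
%F = 18.998 / 108.174 × 100 = 17.56%.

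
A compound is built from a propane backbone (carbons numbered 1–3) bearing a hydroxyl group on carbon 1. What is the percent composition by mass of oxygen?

Atom tally by fragment:
  HOCH2 → C:1 H:3 O:1
  CH2 → C:1 H:2
  CH3 → C:1 H:3
Element totals:
  C: 3
  H: 8
  O: 1
Molecular formula: C3H8O.
Molar mass = 60.096 g/mol.
Mass from O: 1 × 15.999 = 15.999 g/mol.
%O = 15.999 / 60.096 × 100 = 26.62%.

26.62%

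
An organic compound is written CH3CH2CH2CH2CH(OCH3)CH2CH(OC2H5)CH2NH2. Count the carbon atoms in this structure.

Atom tally by fragment:
  CH3 → C:1 H:3
  CH2 → C:1 H:2
  CH2 → C:1 H:2
  CH2 → C:1 H:2
  CH(OCH3) → C:2 H:4 O:1
  CH2 → C:1 H:2
  CH(OC2H5) → C:3 H:6 O:1
  CH2NH2 → C:1 H:4 N:1
Element totals:
  C: 11
  H: 25
  N: 1
  O: 2

11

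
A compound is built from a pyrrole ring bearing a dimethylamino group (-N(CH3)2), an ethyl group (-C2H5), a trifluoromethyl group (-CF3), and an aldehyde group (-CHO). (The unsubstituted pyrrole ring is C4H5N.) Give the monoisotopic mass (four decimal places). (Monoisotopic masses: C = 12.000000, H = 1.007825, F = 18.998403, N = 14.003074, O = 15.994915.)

234.0980

Atom tally by fragment:
  pyrrole ring core → C:4 H:5 N:1
  (− 4 ring H displaced by substituents)
  + N(CH3)2 → N:1 C:2 H:6
  + C2H5 → C:2 H:5
  + CF3 → C:1 F:3
  + CHO → C:1 H:1 O:1
Element totals:
  C: 10
  H: 13
  F: 3
  N: 2
  O: 1
Molecular formula: C10H13F3N2O.
  M = 10(12.0) + 13(1.007825) + 3(18.998403) + 2(14.003074) + 15.994915
    = 120.000000 + 13.101725 + 56.995209 + 28.006148 + 15.994915 = 234.097997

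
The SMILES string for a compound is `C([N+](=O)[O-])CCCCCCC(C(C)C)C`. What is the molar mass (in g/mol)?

Atom tally by fragment:
  O2NCH2 → C:1 H:2 N:1 O:2
  CH2 → C:1 H:2
  CH2 → C:1 H:2
  CH2 → C:1 H:2
  CH2 → C:1 H:2
  CH2 → C:1 H:2
  CH2 → C:1 H:2
  CH(CH(CH3)2) → C:4 H:8
  CH3 → C:1 H:3
Element totals:
  C: 12
  H: 25
  N: 1
  O: 2
Molecular formula: C12H25NO2.
  M = 12(12.011) + 25(1.008) + 14.007 + 2(15.999)
    = 144.132 + 25.200 + 14.007 + 31.998 = 215.337

215.34 g/mol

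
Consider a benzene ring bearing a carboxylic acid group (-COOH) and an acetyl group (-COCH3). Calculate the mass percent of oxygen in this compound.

Atom tally by fragment:
  benzene ring core → C:6 H:6
  (− 2 ring H displaced by substituents)
  + COOH → C:1 H:1 O:2
  + COCH3 → C:2 H:3 O:1
Element totals:
  C: 9
  H: 8
  O: 3
Molecular formula: C9H8O3.
Molar mass = 164.160 g/mol.
Mass from O: 3 × 15.999 = 47.997 g/mol.
%O = 47.997 / 164.160 × 100 = 29.24%.

29.24%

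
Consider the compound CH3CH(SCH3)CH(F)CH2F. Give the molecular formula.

C5H10F2S

Atom tally by fragment:
  CH3 → C:1 H:3
  CH(SCH3) → C:2 H:4 S:1
  CH(F) → C:1 H:1 F:1
  CH2F → C:1 H:2 F:1
Element totals:
  C: 5
  H: 10
  F: 2
  S: 1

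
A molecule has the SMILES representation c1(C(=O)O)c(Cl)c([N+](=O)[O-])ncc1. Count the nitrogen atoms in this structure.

2

Atom tally by fragment:
  pyridine ring core → C:5 H:5 N:1
  (− 3 ring H displaced by substituents)
  + COOH → C:1 H:1 O:2
  + Cl → Cl:1
  + NO2 → N:1 O:2
Element totals:
  C: 6
  H: 3
  Cl: 1
  N: 2
  O: 4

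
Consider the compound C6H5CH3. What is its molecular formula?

Atom tally by fragment:
  benzene ring core → C:6 H:6
  (− 1 ring H displaced by substituents)
  + CH3 → C:1 H:3
Element totals:
  C: 7
  H: 8

C7H8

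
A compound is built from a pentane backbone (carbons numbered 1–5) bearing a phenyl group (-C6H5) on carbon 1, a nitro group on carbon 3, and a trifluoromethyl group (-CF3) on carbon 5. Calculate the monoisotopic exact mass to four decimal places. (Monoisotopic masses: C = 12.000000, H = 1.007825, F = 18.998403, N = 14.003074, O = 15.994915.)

261.0977

Atom tally by fragment:
  C6H5CH2 → C:7 H:7
  CH2 → C:1 H:2
  CH(NO2) → C:1 H:1 N:1 O:2
  CH2 → C:1 H:2
  CH2CF3 → C:2 H:2 F:3
Element totals:
  C: 12
  H: 14
  F: 3
  N: 1
  O: 2
Molecular formula: C12H14F3NO2.
  M = 12(12.0) + 14(1.007825) + 3(18.998403) + 14.003074 + 2(15.994915)
    = 144.000000 + 14.109550 + 56.995209 + 14.003074 + 31.989830 = 261.097663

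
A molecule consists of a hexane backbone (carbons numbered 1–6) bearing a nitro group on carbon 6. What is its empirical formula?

C6H13NO2

Atom tally by fragment:
  CH3 → C:1 H:3
  CH2 → C:1 H:2
  CH2 → C:1 H:2
  CH2 → C:1 H:2
  CH2 → C:1 H:2
  CH2NO2 → C:1 H:2 N:1 O:2
Element totals:
  C: 6
  H: 13
  N: 1
  O: 2
Molecular formula: C6H13NO2.
gcd of subscripts (6, 13, 1, 2) = 1, so the empirical formula equals the molecular formula.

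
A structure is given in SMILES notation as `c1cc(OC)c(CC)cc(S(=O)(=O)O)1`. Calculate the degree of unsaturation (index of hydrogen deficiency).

Atom tally by fragment:
  benzene ring core → C:6 H:6
  (− 3 ring H displaced by substituents)
  + OCH3 → C:1 H:3 O:1
  + C2H5 → C:2 H:5
  + SO3H → S:1 O:3 H:1
Element totals:
  C: 9
  H: 12
  O: 4
  S: 1
Molecular formula: C9H12O4S.
DoU = (2C + 2 + N − H − X) / 2 = (2·9 + 2 + 0 − 12 − 0) / 2 = 4.

4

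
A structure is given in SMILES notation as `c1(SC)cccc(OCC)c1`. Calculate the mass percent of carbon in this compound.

64.25%

Atom tally by fragment:
  benzene ring core → C:6 H:6
  (− 2 ring H displaced by substituents)
  + SCH3 → C:1 H:3 S:1
  + OC2H5 → C:2 H:5 O:1
Element totals:
  C: 9
  H: 12
  O: 1
  S: 1
Molecular formula: C9H12OS.
Molar mass = 168.254 g/mol.
Mass from C: 9 × 12.011 = 108.099 g/mol.
%C = 108.099 / 168.254 × 100 = 64.25%.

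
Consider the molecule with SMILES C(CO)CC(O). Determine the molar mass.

90.12 g/mol

Atom tally by fragment:
  HOCH2CH2 → C:2 H:5 O:1
  CH2 → C:1 H:2
  CH2OH → C:1 H:3 O:1
Element totals:
  C: 4
  H: 10
  O: 2
Molecular formula: C4H10O2.
  M = 4(12.011) + 10(1.008) + 2(15.999)
    = 48.044 + 10.080 + 31.998 = 90.122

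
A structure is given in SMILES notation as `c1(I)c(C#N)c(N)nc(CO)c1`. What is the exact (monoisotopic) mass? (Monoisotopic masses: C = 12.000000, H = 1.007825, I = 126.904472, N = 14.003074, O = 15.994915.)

Atom tally by fragment:
  pyridine ring core → C:5 H:5 N:1
  (− 4 ring H displaced by substituents)
  + I → I:1
  + CN → C:1 N:1
  + NH2 → N:1 H:2
  + CH2OH → C:1 H:3 O:1
Element totals:
  C: 7
  H: 6
  I: 1
  N: 3
  O: 1
Molecular formula: C7H6IN3O.
  M = 7(12.0) + 6(1.007825) + 126.904472 + 3(14.003074) + 15.994915
    = 84.000000 + 6.046950 + 126.904472 + 42.009222 + 15.994915 = 274.955559

274.9556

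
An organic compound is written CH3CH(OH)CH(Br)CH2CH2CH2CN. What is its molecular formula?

Element totals:
  C: 7
  H: 12
  Br: 1
  N: 1
  O: 1

C7H12BrNO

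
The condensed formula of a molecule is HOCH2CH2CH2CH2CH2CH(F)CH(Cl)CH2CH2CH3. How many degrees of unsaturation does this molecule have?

0

Element totals:
  C: 10
  H: 20
  Cl: 1
  F: 1
  O: 1
Molecular formula: C10H20ClFO.
DoU = (2C + 2 + N − H − X) / 2 = (2·10 + 2 + 0 − 20 − 2) / 2 = 0.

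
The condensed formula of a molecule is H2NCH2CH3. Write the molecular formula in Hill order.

C2H7N

Element totals:
  C: 2
  H: 7
  N: 1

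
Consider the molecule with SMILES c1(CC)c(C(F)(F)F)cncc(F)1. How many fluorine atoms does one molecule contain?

Atom tally by fragment:
  pyridine ring core → C:5 H:5 N:1
  (− 3 ring H displaced by substituents)
  + C2H5 → C:2 H:5
  + CF3 → C:1 F:3
  + F → F:1
Element totals:
  C: 8
  H: 7
  F: 4
  N: 1

4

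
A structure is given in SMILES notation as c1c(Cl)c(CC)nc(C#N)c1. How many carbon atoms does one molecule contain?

8

Atom tally by fragment:
  pyridine ring core → C:5 H:5 N:1
  (− 3 ring H displaced by substituents)
  + Cl → Cl:1
  + C2H5 → C:2 H:5
  + CN → C:1 N:1
Element totals:
  C: 8
  H: 7
  Cl: 1
  N: 2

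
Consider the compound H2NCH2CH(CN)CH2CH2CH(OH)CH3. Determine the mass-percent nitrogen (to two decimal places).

Element totals:
  C: 7
  H: 14
  N: 2
  O: 1
Molecular formula: C7H14N2O.
Molar mass = 142.202 g/mol.
Mass from N: 2 × 14.007 = 28.014 g/mol.
%N = 28.014 / 142.202 × 100 = 19.70%.

19.70%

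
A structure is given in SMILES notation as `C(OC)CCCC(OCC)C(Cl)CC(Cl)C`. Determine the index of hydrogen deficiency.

0

Atom tally by fragment:
  CH3OCH2 → C:2 H:5 O:1
  CH2 → C:1 H:2
  CH2 → C:1 H:2
  CH2 → C:1 H:2
  CH(OC2H5) → C:3 H:6 O:1
  CH(Cl) → C:1 H:1 Cl:1
  CH2 → C:1 H:2
  CH(Cl) → C:1 H:1 Cl:1
  CH3 → C:1 H:3
Element totals:
  C: 12
  H: 24
  Cl: 2
  O: 2
Molecular formula: C12H24Cl2O2.
DoU = (2C + 2 + N − H − X) / 2 = (2·12 + 2 + 0 − 24 − 2) / 2 = 0.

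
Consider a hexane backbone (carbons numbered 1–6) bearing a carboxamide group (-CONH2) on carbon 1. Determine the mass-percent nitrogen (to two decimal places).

Atom tally by fragment:
  H2NOCCH2 → C:2 H:4 O:1 N:1
  CH2 → C:1 H:2
  CH2 → C:1 H:2
  CH2 → C:1 H:2
  CH2 → C:1 H:2
  CH3 → C:1 H:3
Element totals:
  C: 7
  H: 15
  N: 1
  O: 1
Molecular formula: C7H15NO.
Molar mass = 129.203 g/mol.
Mass from N: 1 × 14.007 = 14.007 g/mol.
%N = 14.007 / 129.203 × 100 = 10.84%.

10.84%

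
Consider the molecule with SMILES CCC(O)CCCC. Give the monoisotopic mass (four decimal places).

116.1201

Atom tally by fragment:
  CH3 → C:1 H:3
  CH2 → C:1 H:2
  CH(OH) → C:1 H:2 O:1
  CH2 → C:1 H:2
  CH2 → C:1 H:2
  CH2 → C:1 H:2
  CH3 → C:1 H:3
Element totals:
  C: 7
  H: 16
  O: 1
Molecular formula: C7H16O.
  M = 7(12.0) + 16(1.007825) + 15.994915
    = 84.000000 + 16.125200 + 15.994915 = 116.120115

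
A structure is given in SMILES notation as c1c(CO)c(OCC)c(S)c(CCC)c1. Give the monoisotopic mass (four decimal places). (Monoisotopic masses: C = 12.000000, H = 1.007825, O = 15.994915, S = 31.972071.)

Atom tally by fragment:
  benzene ring core → C:6 H:6
  (− 4 ring H displaced by substituents)
  + CH2OH → C:1 H:3 O:1
  + OC2H5 → C:2 H:5 O:1
  + SH → S:1 H:1
  + CH2CH2CH3 → C:3 H:7
Element totals:
  C: 12
  H: 18
  O: 2
  S: 1
Molecular formula: C12H18O2S.
  M = 12(12.0) + 18(1.007825) + 2(15.994915) + 31.972071
    = 144.000000 + 18.140850 + 31.989830 + 31.972071 = 226.102751

226.1028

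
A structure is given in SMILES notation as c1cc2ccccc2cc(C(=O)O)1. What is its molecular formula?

C11H8O2

Atom tally by fragment:
  naphthalene ring system core → C:10 H:8
  (− 1 ring H displaced by substituents)
  + COOH → C:1 H:1 O:2
Element totals:
  C: 11
  H: 8
  O: 2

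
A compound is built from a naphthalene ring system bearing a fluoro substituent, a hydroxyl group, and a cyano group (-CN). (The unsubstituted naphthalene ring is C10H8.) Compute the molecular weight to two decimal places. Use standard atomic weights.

Atom tally by fragment:
  naphthalene ring system core → C:10 H:8
  (− 3 ring H displaced by substituents)
  + F → F:1
  + OH → O:1 H:1
  + CN → C:1 N:1
Element totals:
  C: 11
  H: 6
  F: 1
  N: 1
  O: 1
Molecular formula: C11H6FNO.
  M = 11(12.011) + 6(1.008) + 18.998 + 14.007 + 15.999
    = 132.121 + 6.048 + 18.998 + 14.007 + 15.999 = 187.173

187.17 g/mol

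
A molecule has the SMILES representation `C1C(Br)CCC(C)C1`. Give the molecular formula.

C7H13Br

Atom tally by fragment:
  cyclohexane ring core → C:6 H:12
  (− 2 ring H displaced by substituents)
  + Br → Br:1
  + CH3 → C:1 H:3
Element totals:
  C: 7
  H: 13
  Br: 1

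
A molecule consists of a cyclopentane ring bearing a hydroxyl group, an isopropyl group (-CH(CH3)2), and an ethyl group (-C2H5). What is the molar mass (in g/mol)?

Atom tally by fragment:
  cyclopentane ring core → C:5 H:10
  (− 3 ring H displaced by substituents)
  + OH → O:1 H:1
  + CH(CH3)2 → C:3 H:7
  + C2H5 → C:2 H:5
Element totals:
  C: 10
  H: 20
  O: 1
Molecular formula: C10H20O.
  M = 10(12.011) + 20(1.008) + 15.999
    = 120.110 + 20.160 + 15.999 = 156.269

156.27 g/mol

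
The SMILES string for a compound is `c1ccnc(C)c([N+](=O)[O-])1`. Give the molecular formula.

Atom tally by fragment:
  pyridine ring core → C:5 H:5 N:1
  (− 2 ring H displaced by substituents)
  + CH3 → C:1 H:3
  + NO2 → N:1 O:2
Element totals:
  C: 6
  H: 6
  N: 2
  O: 2

C6H6N2O2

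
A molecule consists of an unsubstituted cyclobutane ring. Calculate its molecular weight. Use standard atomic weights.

Atom tally by fragment:
  cyclobutane ring core → C:4 H:8
Element totals:
  C: 4
  H: 8
Molecular formula: C4H8.
  M = 4(12.011) + 8(1.008)
    = 48.044 + 8.064 = 56.108

56.11 g/mol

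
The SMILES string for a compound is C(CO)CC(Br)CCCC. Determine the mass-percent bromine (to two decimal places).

Atom tally by fragment:
  HOCH2CH2 → C:2 H:5 O:1
  CH2 → C:1 H:2
  CH(Br) → C:1 H:1 Br:1
  CH2 → C:1 H:2
  CH2 → C:1 H:2
  CH2 → C:1 H:2
  CH3 → C:1 H:3
Element totals:
  C: 8
  H: 17
  Br: 1
  O: 1
Molecular formula: C8H17BrO.
Molar mass = 209.127 g/mol.
Mass from Br: 1 × 79.904 = 79.904 g/mol.
%Br = 79.904 / 209.127 × 100 = 38.21%.

38.21%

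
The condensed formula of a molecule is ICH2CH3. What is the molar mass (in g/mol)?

Atom tally by fragment:
  ICH2 → C:1 H:2 I:1
  CH3 → C:1 H:3
Element totals:
  C: 2
  H: 5
  I: 1
Molecular formula: C2H5I.
  M = 2(12.011) + 5(1.008) + 126.904
    = 24.022 + 5.040 + 126.904 = 155.966

155.97 g/mol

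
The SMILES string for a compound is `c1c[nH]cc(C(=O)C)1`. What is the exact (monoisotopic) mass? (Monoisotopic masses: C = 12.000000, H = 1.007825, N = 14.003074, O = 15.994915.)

Atom tally by fragment:
  pyrrole ring core → C:4 H:5 N:1
  (− 1 ring H displaced by substituents)
  + COCH3 → C:2 H:3 O:1
Element totals:
  C: 6
  H: 7
  N: 1
  O: 1
Molecular formula: C6H7NO.
  M = 6(12.0) + 7(1.007825) + 14.003074 + 15.994915
    = 72.000000 + 7.054775 + 14.003074 + 15.994915 = 109.052764

109.0528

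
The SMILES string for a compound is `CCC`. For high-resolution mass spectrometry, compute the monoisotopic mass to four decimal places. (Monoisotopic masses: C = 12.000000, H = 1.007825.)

44.0626

Atom tally by fragment:
  CH3 → C:1 H:3
  CH2 → C:1 H:2
  CH3 → C:1 H:3
Element totals:
  C: 3
  H: 8
Molecular formula: C3H8.
  M = 3(12.0) + 8(1.007825)
    = 36.000000 + 8.062600 = 44.062600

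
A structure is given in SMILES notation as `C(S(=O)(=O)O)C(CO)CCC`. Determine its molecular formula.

C6H14O4S

Atom tally by fragment:
  HO3SCH2 → C:1 H:3 S:1 O:3
  CH(CH2OH) → C:2 H:4 O:1
  CH2 → C:1 H:2
  CH2 → C:1 H:2
  CH3 → C:1 H:3
Element totals:
  C: 6
  H: 14
  O: 4
  S: 1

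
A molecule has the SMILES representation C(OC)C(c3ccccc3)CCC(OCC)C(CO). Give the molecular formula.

Atom tally by fragment:
  CH3OCH2 → C:2 H:5 O:1
  CH(C6H5) → C:7 H:6
  CH2 → C:1 H:2
  CH2 → C:1 H:2
  CH(OC2H5) → C:3 H:6 O:1
  CH2CH2OH → C:2 H:5 O:1
Element totals:
  C: 16
  H: 26
  O: 3

C16H26O3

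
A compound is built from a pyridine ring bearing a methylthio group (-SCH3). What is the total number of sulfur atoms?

Atom tally by fragment:
  pyridine ring core → C:5 H:5 N:1
  (− 1 ring H displaced by substituents)
  + SCH3 → C:1 H:3 S:1
Element totals:
  C: 6
  H: 7
  N: 1
  S: 1

1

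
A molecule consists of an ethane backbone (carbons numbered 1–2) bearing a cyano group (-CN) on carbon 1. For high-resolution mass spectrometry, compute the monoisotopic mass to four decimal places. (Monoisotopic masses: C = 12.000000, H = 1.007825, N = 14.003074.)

Atom tally by fragment:
  NCCH2 → C:2 H:2 N:1
  CH3 → C:1 H:3
Element totals:
  C: 3
  H: 5
  N: 1
Molecular formula: C3H5N.
  M = 3(12.0) + 5(1.007825) + 14.003074
    = 36.000000 + 5.039125 + 14.003074 = 55.042199

55.0422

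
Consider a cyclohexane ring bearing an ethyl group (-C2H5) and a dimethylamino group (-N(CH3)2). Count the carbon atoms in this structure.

10

Atom tally by fragment:
  cyclohexane ring core → C:6 H:12
  (− 2 ring H displaced by substituents)
  + C2H5 → C:2 H:5
  + N(CH3)2 → N:1 C:2 H:6
Element totals:
  C: 10
  H: 21
  N: 1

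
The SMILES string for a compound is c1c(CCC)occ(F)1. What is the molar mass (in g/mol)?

128.15 g/mol

Atom tally by fragment:
  furan ring core → C:4 H:4 O:1
  (− 2 ring H displaced by substituents)
  + CH2CH2CH3 → C:3 H:7
  + F → F:1
Element totals:
  C: 7
  H: 9
  F: 1
  O: 1
Molecular formula: C7H9FO.
  M = 7(12.011) + 9(1.008) + 18.998 + 15.999
    = 84.077 + 9.072 + 18.998 + 15.999 = 128.146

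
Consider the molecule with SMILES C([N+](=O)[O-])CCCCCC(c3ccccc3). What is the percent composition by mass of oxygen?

Atom tally by fragment:
  O2NCH2 → C:1 H:2 N:1 O:2
  CH2 → C:1 H:2
  CH2 → C:1 H:2
  CH2 → C:1 H:2
  CH2 → C:1 H:2
  CH2 → C:1 H:2
  CH2C6H5 → C:7 H:7
Element totals:
  C: 13
  H: 19
  N: 1
  O: 2
Molecular formula: C13H19NO2.
Molar mass = 221.300 g/mol.
Mass from O: 2 × 15.999 = 31.998 g/mol.
%O = 31.998 / 221.300 × 100 = 14.46%.

14.46%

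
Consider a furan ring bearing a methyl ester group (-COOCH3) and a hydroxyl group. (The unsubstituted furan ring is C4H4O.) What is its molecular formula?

C6H6O4

Atom tally by fragment:
  furan ring core → C:4 H:4 O:1
  (− 2 ring H displaced by substituents)
  + COOCH3 → C:2 H:3 O:2
  + OH → O:1 H:1
Element totals:
  C: 6
  H: 6
  O: 4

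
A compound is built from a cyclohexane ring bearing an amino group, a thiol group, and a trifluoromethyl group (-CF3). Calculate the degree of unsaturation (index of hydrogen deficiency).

Atom tally by fragment:
  cyclohexane ring core → C:6 H:12
  (− 3 ring H displaced by substituents)
  + NH2 → N:1 H:2
  + SH → S:1 H:1
  + CF3 → C:1 F:3
Element totals:
  C: 7
  H: 12
  F: 3
  N: 1
  S: 1
Molecular formula: C7H12F3NS.
DoU = (2C + 2 + N − H − X) / 2 = (2·7 + 2 + 1 − 12 − 3) / 2 = 1.

1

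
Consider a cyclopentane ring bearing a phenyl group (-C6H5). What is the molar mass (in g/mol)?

Atom tally by fragment:
  cyclopentane ring core → C:5 H:10
  (− 1 ring H displaced by substituents)
  + C6H5 → C:6 H:5
Element totals:
  C: 11
  H: 14
Molecular formula: C11H14.
  M = 11(12.011) + 14(1.008)
    = 132.121 + 14.112 = 146.233

146.23 g/mol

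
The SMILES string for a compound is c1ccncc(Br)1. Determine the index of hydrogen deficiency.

Atom tally by fragment:
  pyridine ring core → C:5 H:5 N:1
  (− 1 ring H displaced by substituents)
  + Br → Br:1
Element totals:
  C: 5
  H: 4
  Br: 1
  N: 1
Molecular formula: C5H4BrN.
DoU = (2C + 2 + N − H − X) / 2 = (2·5 + 2 + 1 − 4 − 1) / 2 = 4.

4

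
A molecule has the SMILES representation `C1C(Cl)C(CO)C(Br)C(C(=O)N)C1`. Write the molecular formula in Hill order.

Atom tally by fragment:
  cyclohexane ring core → C:6 H:12
  (− 4 ring H displaced by substituents)
  + Cl → Cl:1
  + CH2OH → C:1 H:3 O:1
  + Br → Br:1
  + CONH2 → C:1 H:2 O:1 N:1
Element totals:
  C: 8
  H: 13
  Br: 1
  Cl: 1
  N: 1
  O: 2

C8H13BrClNO2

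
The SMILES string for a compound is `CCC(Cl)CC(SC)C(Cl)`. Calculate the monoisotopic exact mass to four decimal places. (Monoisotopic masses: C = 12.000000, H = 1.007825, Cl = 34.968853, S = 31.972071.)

200.0193

Atom tally by fragment:
  CH3 → C:1 H:3
  CH2 → C:1 H:2
  CH(Cl) → C:1 H:1 Cl:1
  CH2 → C:1 H:2
  CH(SCH3) → C:2 H:4 S:1
  CH2Cl → C:1 H:2 Cl:1
Element totals:
  C: 7
  H: 14
  Cl: 2
  S: 1
Molecular formula: C7H14Cl2S.
  M = 7(12.0) + 14(1.007825) + 2(34.968853) + 31.972071
    = 84.000000 + 14.109550 + 69.937706 + 31.972071 = 200.019327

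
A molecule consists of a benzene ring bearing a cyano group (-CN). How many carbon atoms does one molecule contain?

Atom tally by fragment:
  benzene ring core → C:6 H:6
  (− 1 ring H displaced by substituents)
  + CN → C:1 N:1
Element totals:
  C: 7
  H: 5
  N: 1

7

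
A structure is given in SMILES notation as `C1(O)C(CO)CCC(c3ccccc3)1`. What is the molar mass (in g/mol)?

Atom tally by fragment:
  cyclopentane ring core → C:5 H:10
  (− 3 ring H displaced by substituents)
  + OH → O:1 H:1
  + CH2OH → C:1 H:3 O:1
  + C6H5 → C:6 H:5
Element totals:
  C: 12
  H: 16
  O: 2
Molecular formula: C12H16O2.
  M = 12(12.011) + 16(1.008) + 2(15.999)
    = 144.132 + 16.128 + 31.998 = 192.258

192.26 g/mol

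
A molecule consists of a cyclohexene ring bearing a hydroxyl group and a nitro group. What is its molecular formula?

Atom tally by fragment:
  cyclohexene ring core → C:6 H:10
  (− 2 ring H displaced by substituents)
  + OH → O:1 H:1
  + NO2 → N:1 O:2
Element totals:
  C: 6
  H: 9
  N: 1
  O: 3

C6H9NO3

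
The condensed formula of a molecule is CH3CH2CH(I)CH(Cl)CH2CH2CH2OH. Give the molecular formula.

C7H14ClIO

Atom tally by fragment:
  CH3 → C:1 H:3
  CH2 → C:1 H:2
  CH(I) → C:1 H:1 I:1
  CH(Cl) → C:1 H:1 Cl:1
  CH2 → C:1 H:2
  CH2CH2OH → C:2 H:5 O:1
Element totals:
  C: 7
  H: 14
  Cl: 1
  I: 1
  O: 1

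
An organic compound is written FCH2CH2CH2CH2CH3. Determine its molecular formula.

Atom tally by fragment:
  FCH2 → C:1 H:2 F:1
  CH2 → C:1 H:2
  CH2 → C:1 H:2
  CH2 → C:1 H:2
  CH3 → C:1 H:3
Element totals:
  C: 5
  H: 11
  F: 1

C5H11F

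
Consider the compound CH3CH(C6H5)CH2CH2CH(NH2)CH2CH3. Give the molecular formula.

Element totals:
  C: 13
  H: 21
  N: 1

C13H21N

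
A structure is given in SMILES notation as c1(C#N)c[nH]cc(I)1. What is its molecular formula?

Atom tally by fragment:
  pyrrole ring core → C:4 H:5 N:1
  (− 2 ring H displaced by substituents)
  + CN → C:1 N:1
  + I → I:1
Element totals:
  C: 5
  H: 3
  I: 1
  N: 2

C5H3IN2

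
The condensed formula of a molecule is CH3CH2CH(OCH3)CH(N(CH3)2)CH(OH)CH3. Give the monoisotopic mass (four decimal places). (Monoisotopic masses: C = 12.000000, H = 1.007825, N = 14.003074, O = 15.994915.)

175.1572

Atom tally by fragment:
  CH3 → C:1 H:3
  CH2 → C:1 H:2
  CH(OCH3) → C:2 H:4 O:1
  CH(N(CH3)2) → C:3 H:7 N:1
  CH(OH) → C:1 H:2 O:1
  CH3 → C:1 H:3
Element totals:
  C: 9
  H: 21
  N: 1
  O: 2
Molecular formula: C9H21NO2.
  M = 9(12.0) + 21(1.007825) + 14.003074 + 2(15.994915)
    = 108.000000 + 21.164325 + 14.003074 + 31.989830 = 175.157229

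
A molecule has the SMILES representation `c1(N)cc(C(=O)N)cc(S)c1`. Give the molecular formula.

Atom tally by fragment:
  benzene ring core → C:6 H:6
  (− 3 ring H displaced by substituents)
  + NH2 → N:1 H:2
  + CONH2 → C:1 H:2 O:1 N:1
  + SH → S:1 H:1
Element totals:
  C: 7
  H: 8
  N: 2
  O: 1
  S: 1

C7H8N2OS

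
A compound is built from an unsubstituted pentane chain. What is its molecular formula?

C5H12

Atom tally by fragment:
  CH3 → C:1 H:3
  CH2 → C:1 H:2
  CH2 → C:1 H:2
  CH2 → C:1 H:2
  CH3 → C:1 H:3
Element totals:
  C: 5
  H: 12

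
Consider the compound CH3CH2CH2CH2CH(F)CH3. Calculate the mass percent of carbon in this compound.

Atom tally by fragment:
  CH3 → C:1 H:3
  CH2 → C:1 H:2
  CH2 → C:1 H:2
  CH2 → C:1 H:2
  CH(F) → C:1 H:1 F:1
  CH3 → C:1 H:3
Element totals:
  C: 6
  H: 13
  F: 1
Molecular formula: C6H13F.
Molar mass = 104.168 g/mol.
Mass from C: 6 × 12.011 = 72.066 g/mol.
%C = 72.066 / 104.168 × 100 = 69.18%.

69.18%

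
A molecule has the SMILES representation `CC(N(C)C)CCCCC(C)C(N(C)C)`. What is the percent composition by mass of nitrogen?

13.07%

Atom tally by fragment:
  CH3 → C:1 H:3
  CH(N(CH3)2) → C:3 H:7 N:1
  CH2 → C:1 H:2
  CH2 → C:1 H:2
  CH2 → C:1 H:2
  CH2 → C:1 H:2
  CH(CH3) → C:2 H:4
  CH2N(CH3)2 → C:3 H:8 N:1
Element totals:
  C: 13
  H: 30
  N: 2
Molecular formula: C13H30N2.
Molar mass = 214.397 g/mol.
Mass from N: 2 × 14.007 = 28.014 g/mol.
%N = 28.014 / 214.397 × 100 = 13.07%.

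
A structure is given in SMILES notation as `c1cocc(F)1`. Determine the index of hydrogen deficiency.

Atom tally by fragment:
  furan ring core → C:4 H:4 O:1
  (− 1 ring H displaced by substituents)
  + F → F:1
Element totals:
  C: 4
  H: 3
  F: 1
  O: 1
Molecular formula: C4H3FO.
DoU = (2C + 2 + N − H − X) / 2 = (2·4 + 2 + 0 − 3 − 1) / 2 = 3.

3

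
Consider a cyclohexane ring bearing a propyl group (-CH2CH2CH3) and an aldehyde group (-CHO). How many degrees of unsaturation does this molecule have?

Atom tally by fragment:
  cyclohexane ring core → C:6 H:12
  (− 2 ring H displaced by substituents)
  + CH2CH2CH3 → C:3 H:7
  + CHO → C:1 H:1 O:1
Element totals:
  C: 10
  H: 18
  O: 1
Molecular formula: C10H18O.
DoU = (2C + 2 + N − H − X) / 2 = (2·10 + 2 + 0 − 18 − 0) / 2 = 2.

2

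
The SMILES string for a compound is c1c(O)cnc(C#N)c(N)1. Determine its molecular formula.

Atom tally by fragment:
  pyridine ring core → C:5 H:5 N:1
  (− 3 ring H displaced by substituents)
  + OH → O:1 H:1
  + CN → C:1 N:1
  + NH2 → N:1 H:2
Element totals:
  C: 6
  H: 5
  N: 3
  O: 1

C6H5N3O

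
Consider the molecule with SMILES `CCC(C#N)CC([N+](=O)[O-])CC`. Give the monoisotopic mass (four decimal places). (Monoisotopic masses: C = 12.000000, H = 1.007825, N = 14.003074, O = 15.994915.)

Atom tally by fragment:
  CH3 → C:1 H:3
  CH2 → C:1 H:2
  CH(CN) → C:2 H:1 N:1
  CH2 → C:1 H:2
  CH(NO2) → C:1 H:1 N:1 O:2
  CH2 → C:1 H:2
  CH3 → C:1 H:3
Element totals:
  C: 8
  H: 14
  N: 2
  O: 2
Molecular formula: C8H14N2O2.
  M = 8(12.0) + 14(1.007825) + 2(14.003074) + 2(15.994915)
    = 96.000000 + 14.109550 + 28.006148 + 31.989830 = 170.105528

170.1055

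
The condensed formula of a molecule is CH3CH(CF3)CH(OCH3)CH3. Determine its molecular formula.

C6H11F3O

Atom tally by fragment:
  CH3 → C:1 H:3
  CH(CF3) → C:2 H:1 F:3
  CH(OCH3) → C:2 H:4 O:1
  CH3 → C:1 H:3
Element totals:
  C: 6
  H: 11
  F: 3
  O: 1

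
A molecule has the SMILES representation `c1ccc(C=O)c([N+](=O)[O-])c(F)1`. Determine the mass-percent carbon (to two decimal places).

49.72%

Atom tally by fragment:
  benzene ring core → C:6 H:6
  (− 3 ring H displaced by substituents)
  + CHO → C:1 H:1 O:1
  + NO2 → N:1 O:2
  + F → F:1
Element totals:
  C: 7
  H: 4
  F: 1
  N: 1
  O: 3
Molecular formula: C7H4FNO3.
Molar mass = 169.111 g/mol.
Mass from C: 7 × 12.011 = 84.077 g/mol.
%C = 84.077 / 169.111 × 100 = 49.72%.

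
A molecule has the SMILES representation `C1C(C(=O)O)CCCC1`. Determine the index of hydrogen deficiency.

2

Atom tally by fragment:
  cyclohexane ring core → C:6 H:12
  (− 1 ring H displaced by substituents)
  + COOH → C:1 H:1 O:2
Element totals:
  C: 7
  H: 12
  O: 2
Molecular formula: C7H12O2.
DoU = (2C + 2 + N − H − X) / 2 = (2·7 + 2 + 0 − 12 − 0) / 2 = 2.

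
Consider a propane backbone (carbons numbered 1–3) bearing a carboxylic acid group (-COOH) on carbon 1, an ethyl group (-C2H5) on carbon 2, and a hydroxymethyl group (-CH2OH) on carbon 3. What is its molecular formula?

C7H14O3

Atom tally by fragment:
  HOOCCH2 → C:2 H:3 O:2
  CH(C2H5) → C:3 H:6
  CH2CH2OH → C:2 H:5 O:1
Element totals:
  C: 7
  H: 14
  O: 3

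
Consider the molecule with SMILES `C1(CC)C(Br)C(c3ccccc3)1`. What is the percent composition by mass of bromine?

35.49%

Atom tally by fragment:
  cyclopropane ring core → C:3 H:6
  (− 3 ring H displaced by substituents)
  + C2H5 → C:2 H:5
  + Br → Br:1
  + C6H5 → C:6 H:5
Element totals:
  C: 11
  H: 13
  Br: 1
Molecular formula: C11H13Br.
Molar mass = 225.129 g/mol.
Mass from Br: 1 × 79.904 = 79.904 g/mol.
%Br = 79.904 / 225.129 × 100 = 35.49%.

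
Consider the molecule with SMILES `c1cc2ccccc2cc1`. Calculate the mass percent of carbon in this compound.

Atom tally by fragment:
  naphthalene ring system core → C:10 H:8
Element totals:
  C: 10
  H: 8
Molecular formula: C10H8.
Molar mass = 128.174 g/mol.
Mass from C: 10 × 12.011 = 120.110 g/mol.
%C = 120.110 / 128.174 × 100 = 93.71%.

93.71%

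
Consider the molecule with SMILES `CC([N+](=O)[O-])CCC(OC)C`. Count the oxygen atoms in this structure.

3

Atom tally by fragment:
  CH3 → C:1 H:3
  CH(NO2) → C:1 H:1 N:1 O:2
  CH2 → C:1 H:2
  CH2 → C:1 H:2
  CH(OCH3) → C:2 H:4 O:1
  CH3 → C:1 H:3
Element totals:
  C: 7
  H: 15
  N: 1
  O: 3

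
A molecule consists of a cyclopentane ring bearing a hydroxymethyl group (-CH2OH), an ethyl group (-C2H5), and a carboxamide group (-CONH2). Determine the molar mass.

Atom tally by fragment:
  cyclopentane ring core → C:5 H:10
  (− 3 ring H displaced by substituents)
  + CH2OH → C:1 H:3 O:1
  + C2H5 → C:2 H:5
  + CONH2 → C:1 H:2 O:1 N:1
Element totals:
  C: 9
  H: 17
  N: 1
  O: 2
Molecular formula: C9H17NO2.
  M = 9(12.011) + 17(1.008) + 14.007 + 2(15.999)
    = 108.099 + 17.136 + 14.007 + 31.998 = 171.240

171.24 g/mol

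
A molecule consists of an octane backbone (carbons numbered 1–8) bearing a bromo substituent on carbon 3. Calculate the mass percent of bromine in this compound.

Atom tally by fragment:
  CH3 → C:1 H:3
  CH2 → C:1 H:2
  CH(Br) → C:1 H:1 Br:1
  CH2 → C:1 H:2
  CH2 → C:1 H:2
  CH2 → C:1 H:2
  CH2 → C:1 H:2
  CH3 → C:1 H:3
Element totals:
  C: 8
  H: 17
  Br: 1
Molecular formula: C8H17Br.
Molar mass = 193.128 g/mol.
Mass from Br: 1 × 79.904 = 79.904 g/mol.
%Br = 79.904 / 193.128 × 100 = 41.37%.

41.37%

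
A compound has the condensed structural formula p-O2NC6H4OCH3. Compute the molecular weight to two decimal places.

Atom tally by fragment:
  benzene ring core → C:6 H:6
  (− 2 ring H displaced by substituents)
  + NO2 → N:1 O:2
  + OCH3 → C:1 H:3 O:1
Element totals:
  C: 7
  H: 7
  N: 1
  O: 3
Molecular formula: C7H7NO3.
  M = 7(12.011) + 7(1.008) + 14.007 + 3(15.999)
    = 84.077 + 7.056 + 14.007 + 47.997 = 153.137

153.14 g/mol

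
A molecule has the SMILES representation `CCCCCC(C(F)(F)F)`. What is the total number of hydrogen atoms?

13

Atom tally by fragment:
  CH3 → C:1 H:3
  CH2 → C:1 H:2
  CH2 → C:1 H:2
  CH2 → C:1 H:2
  CH2 → C:1 H:2
  CH2CF3 → C:2 H:2 F:3
Element totals:
  C: 7
  H: 13
  F: 3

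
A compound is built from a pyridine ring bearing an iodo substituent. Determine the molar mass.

Atom tally by fragment:
  pyridine ring core → C:5 H:5 N:1
  (− 1 ring H displaced by substituents)
  + I → I:1
Element totals:
  C: 5
  H: 4
  I: 1
  N: 1
Molecular formula: C5H4IN.
  M = 5(12.011) + 4(1.008) + 126.904 + 14.007
    = 60.055 + 4.032 + 126.904 + 14.007 = 204.998

205.00 g/mol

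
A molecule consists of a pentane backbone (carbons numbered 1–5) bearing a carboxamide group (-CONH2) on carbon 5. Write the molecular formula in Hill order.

C6H13NO

Atom tally by fragment:
  CH3 → C:1 H:3
  CH2 → C:1 H:2
  CH2 → C:1 H:2
  CH2 → C:1 H:2
  CH2CONH2 → C:2 H:4 O:1 N:1
Element totals:
  C: 6
  H: 13
  N: 1
  O: 1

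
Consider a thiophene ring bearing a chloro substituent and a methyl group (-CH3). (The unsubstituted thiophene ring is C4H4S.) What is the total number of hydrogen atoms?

Atom tally by fragment:
  thiophene ring core → C:4 H:4 S:1
  (− 2 ring H displaced by substituents)
  + Cl → Cl:1
  + CH3 → C:1 H:3
Element totals:
  C: 5
  H: 5
  Cl: 1
  S: 1

5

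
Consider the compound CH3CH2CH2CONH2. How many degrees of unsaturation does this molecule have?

1

Atom tally by fragment:
  CH3 → C:1 H:3
  CH2 → C:1 H:2
  CH2CONH2 → C:2 H:4 O:1 N:1
Element totals:
  C: 4
  H: 9
  N: 1
  O: 1
Molecular formula: C4H9NO.
DoU = (2C + 2 + N − H − X) / 2 = (2·4 + 2 + 1 − 9 − 0) / 2 = 1.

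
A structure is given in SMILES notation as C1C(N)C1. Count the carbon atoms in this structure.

Atom tally by fragment:
  cyclopropane ring core → C:3 H:6
  (− 1 ring H displaced by substituents)
  + NH2 → N:1 H:2
Element totals:
  C: 3
  H: 7
  N: 1

3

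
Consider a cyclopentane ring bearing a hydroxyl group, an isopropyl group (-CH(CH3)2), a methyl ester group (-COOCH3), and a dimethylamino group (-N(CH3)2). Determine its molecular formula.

Atom tally by fragment:
  cyclopentane ring core → C:5 H:10
  (− 4 ring H displaced by substituents)
  + OH → O:1 H:1
  + CH(CH3)2 → C:3 H:7
  + COOCH3 → C:2 H:3 O:2
  + N(CH3)2 → N:1 C:2 H:6
Element totals:
  C: 12
  H: 23
  N: 1
  O: 3

C12H23NO3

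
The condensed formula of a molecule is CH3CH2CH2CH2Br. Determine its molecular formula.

Element totals:
  C: 4
  H: 9
  Br: 1

C4H9Br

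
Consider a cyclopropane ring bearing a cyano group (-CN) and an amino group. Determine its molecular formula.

C4H6N2

Atom tally by fragment:
  cyclopropane ring core → C:3 H:6
  (− 2 ring H displaced by substituents)
  + CN → C:1 N:1
  + NH2 → N:1 H:2
Element totals:
  C: 4
  H: 6
  N: 2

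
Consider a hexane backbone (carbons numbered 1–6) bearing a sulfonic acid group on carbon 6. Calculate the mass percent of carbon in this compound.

43.35%

Atom tally by fragment:
  CH3 → C:1 H:3
  CH2 → C:1 H:2
  CH2 → C:1 H:2
  CH2 → C:1 H:2
  CH2 → C:1 H:2
  CH2SO3H → C:1 H:3 S:1 O:3
Element totals:
  C: 6
  H: 14
  O: 3
  S: 1
Molecular formula: C6H14O3S.
Molar mass = 166.235 g/mol.
Mass from C: 6 × 12.011 = 72.066 g/mol.
%C = 72.066 / 166.235 × 100 = 43.35%.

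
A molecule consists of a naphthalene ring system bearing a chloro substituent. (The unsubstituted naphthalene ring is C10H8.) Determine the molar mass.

162.62 g/mol

Atom tally by fragment:
  naphthalene ring system core → C:10 H:8
  (− 1 ring H displaced by substituents)
  + Cl → Cl:1
Element totals:
  C: 10
  H: 7
  Cl: 1
Molecular formula: C10H7Cl.
  M = 10(12.011) + 7(1.008) + 35.45
    = 120.110 + 7.056 + 35.450 = 162.616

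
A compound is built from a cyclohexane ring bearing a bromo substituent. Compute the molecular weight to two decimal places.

Atom tally by fragment:
  cyclohexane ring core → C:6 H:12
  (− 1 ring H displaced by substituents)
  + Br → Br:1
Element totals:
  C: 6
  H: 11
  Br: 1
Molecular formula: C6H11Br.
  M = 6(12.011) + 11(1.008) + 79.904
    = 72.066 + 11.088 + 79.904 = 163.058

163.06 g/mol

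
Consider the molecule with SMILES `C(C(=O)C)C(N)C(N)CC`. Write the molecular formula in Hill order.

C7H16N2O

Atom tally by fragment:
  CH3COCH2 → C:3 H:5 O:1
  CH(NH2) → C:1 H:3 N:1
  CH(NH2) → C:1 H:3 N:1
  CH2 → C:1 H:2
  CH3 → C:1 H:3
Element totals:
  C: 7
  H: 16
  N: 2
  O: 1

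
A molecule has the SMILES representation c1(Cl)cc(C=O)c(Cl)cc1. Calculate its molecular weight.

Atom tally by fragment:
  benzene ring core → C:6 H:6
  (− 3 ring H displaced by substituents)
  + Cl → Cl:1
  + CHO → C:1 H:1 O:1
  + Cl → Cl:1
Element totals:
  C: 7
  H: 4
  Cl: 2
  O: 1
Molecular formula: C7H4Cl2O.
  M = 7(12.011) + 4(1.008) + 2(35.45) + 15.999
    = 84.077 + 4.032 + 70.900 + 15.999 = 175.008

175.01 g/mol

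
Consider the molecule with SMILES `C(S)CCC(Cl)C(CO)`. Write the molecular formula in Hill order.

Atom tally by fragment:
  HSCH2 → C:1 H:3 S:1
  CH2 → C:1 H:2
  CH2 → C:1 H:2
  CH(Cl) → C:1 H:1 Cl:1
  CH2CH2OH → C:2 H:5 O:1
Element totals:
  C: 6
  H: 13
  Cl: 1
  O: 1
  S: 1

C6H13ClOS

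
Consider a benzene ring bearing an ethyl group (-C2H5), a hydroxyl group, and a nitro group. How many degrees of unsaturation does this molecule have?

Atom tally by fragment:
  benzene ring core → C:6 H:6
  (− 3 ring H displaced by substituents)
  + C2H5 → C:2 H:5
  + OH → O:1 H:1
  + NO2 → N:1 O:2
Element totals:
  C: 8
  H: 9
  N: 1
  O: 3
Molecular formula: C8H9NO3.
DoU = (2C + 2 + N − H − X) / 2 = (2·8 + 2 + 1 − 9 − 0) / 2 = 5.

5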